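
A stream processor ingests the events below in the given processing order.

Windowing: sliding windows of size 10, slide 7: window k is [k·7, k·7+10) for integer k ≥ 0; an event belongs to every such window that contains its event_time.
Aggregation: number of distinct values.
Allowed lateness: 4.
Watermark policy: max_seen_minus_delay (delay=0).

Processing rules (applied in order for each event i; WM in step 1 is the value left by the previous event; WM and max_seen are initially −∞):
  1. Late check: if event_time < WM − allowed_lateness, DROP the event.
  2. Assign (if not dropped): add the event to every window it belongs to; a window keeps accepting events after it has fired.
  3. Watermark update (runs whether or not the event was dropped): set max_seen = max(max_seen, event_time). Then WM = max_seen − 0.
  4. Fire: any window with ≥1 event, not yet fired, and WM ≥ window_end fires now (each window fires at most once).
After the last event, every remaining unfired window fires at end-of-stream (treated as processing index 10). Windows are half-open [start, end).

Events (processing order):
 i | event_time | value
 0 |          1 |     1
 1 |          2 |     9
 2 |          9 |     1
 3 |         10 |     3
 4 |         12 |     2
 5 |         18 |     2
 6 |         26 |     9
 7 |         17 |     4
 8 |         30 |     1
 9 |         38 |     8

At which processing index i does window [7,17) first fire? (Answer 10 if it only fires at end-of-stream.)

i=0 t=1 v=1: → [0,10); WM=1
i=1 t=2 v=9: → [0,10); WM=2
i=2 t=9 v=1: → [7,17),[0,10); WM=9
i=3 t=10 v=3: → [7,17); WM=10; [0,10) fires=2
i=4 t=12 v=2: → [7,17); WM=12
i=5 t=18 v=2: → [14,24); WM=18; [7,17) fires=3
i=6 t=26 v=9: → [21,31); WM=26; [14,24) fires=1
i=7 t=17 v=4: DROP (t<26-4); WM=26
i=8 t=30 v=1: → [28,38),[21,31); WM=30
i=9 t=38 v=8: → [35,45); WM=38; [21,31) fires=2 [28,38) fires=1

5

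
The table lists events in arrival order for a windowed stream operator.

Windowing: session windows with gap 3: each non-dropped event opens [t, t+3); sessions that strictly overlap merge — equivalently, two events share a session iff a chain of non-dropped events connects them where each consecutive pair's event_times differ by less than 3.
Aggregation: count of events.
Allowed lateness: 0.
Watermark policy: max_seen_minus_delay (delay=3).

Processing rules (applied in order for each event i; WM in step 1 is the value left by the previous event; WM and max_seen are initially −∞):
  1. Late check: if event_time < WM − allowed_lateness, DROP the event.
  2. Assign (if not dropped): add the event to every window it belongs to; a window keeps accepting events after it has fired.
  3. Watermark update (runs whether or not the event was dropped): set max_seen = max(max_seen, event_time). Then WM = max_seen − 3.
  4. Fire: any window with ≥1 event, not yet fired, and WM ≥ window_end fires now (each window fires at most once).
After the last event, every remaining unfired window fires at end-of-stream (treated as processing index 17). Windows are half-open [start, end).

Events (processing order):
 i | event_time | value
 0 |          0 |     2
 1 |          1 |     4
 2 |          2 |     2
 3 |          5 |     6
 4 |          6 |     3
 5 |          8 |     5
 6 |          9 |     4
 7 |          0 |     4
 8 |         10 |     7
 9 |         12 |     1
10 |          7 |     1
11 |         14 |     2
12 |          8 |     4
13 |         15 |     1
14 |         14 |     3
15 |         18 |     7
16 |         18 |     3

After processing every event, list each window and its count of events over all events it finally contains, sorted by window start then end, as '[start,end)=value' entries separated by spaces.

[0,5)=3 [5,18)=9 [18,21)=2

i=0 t=0 v=2: → [0,3); WM=-3
i=1 t=1 v=4: → [0,4); WM=-2
i=2 t=2 v=2: → [0,5); WM=-1
i=3 t=5 v=6: → [5,8); WM=2
i=4 t=6 v=3: → [5,9); WM=3
i=5 t=8 v=5: → [5,11); WM=5
i=6 t=9 v=4: → [5,12); WM=6
i=7 t=0 v=4: DROP (t<6-0); WM=6
i=8 t=10 v=7: → [5,13); WM=7
i=9 t=12 v=1: → [5,15); WM=9
i=10 t=7 v=1: DROP (t<9-0); WM=9
i=11 t=14 v=2: → [5,17); WM=11
i=12 t=8 v=4: DROP (t<11-0); WM=11
i=13 t=15 v=1: → [5,18); WM=12
i=14 t=14 v=3: → [5,18); WM=12
i=15 t=18 v=7: → [18,21); WM=15
i=16 t=18 v=3: → [18,21); WM=15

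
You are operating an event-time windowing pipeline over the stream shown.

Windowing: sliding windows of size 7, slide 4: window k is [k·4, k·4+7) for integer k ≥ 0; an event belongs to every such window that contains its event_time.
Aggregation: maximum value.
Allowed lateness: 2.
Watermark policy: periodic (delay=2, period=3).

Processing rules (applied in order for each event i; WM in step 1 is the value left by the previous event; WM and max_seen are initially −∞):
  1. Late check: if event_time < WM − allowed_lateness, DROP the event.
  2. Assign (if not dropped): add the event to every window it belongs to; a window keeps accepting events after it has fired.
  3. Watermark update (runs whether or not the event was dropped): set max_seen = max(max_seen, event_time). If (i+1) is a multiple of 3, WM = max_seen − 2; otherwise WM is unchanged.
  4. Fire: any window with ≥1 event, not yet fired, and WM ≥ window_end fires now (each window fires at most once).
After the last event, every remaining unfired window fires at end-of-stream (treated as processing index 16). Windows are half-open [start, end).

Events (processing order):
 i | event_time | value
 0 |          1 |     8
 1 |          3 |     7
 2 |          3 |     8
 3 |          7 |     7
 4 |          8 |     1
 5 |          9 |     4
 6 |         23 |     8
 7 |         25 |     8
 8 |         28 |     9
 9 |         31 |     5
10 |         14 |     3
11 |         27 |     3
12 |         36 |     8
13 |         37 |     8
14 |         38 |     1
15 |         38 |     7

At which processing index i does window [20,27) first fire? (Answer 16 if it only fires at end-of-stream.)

i=0 t=1 v=8: → [0,7); WM=−∞
i=1 t=3 v=7: → [0,7); WM=−∞
i=2 t=3 v=8: → [0,7); WM=1
i=3 t=7 v=7: → [4,11); WM=1
i=4 t=8 v=1: → [8,15),[4,11); WM=1
i=5 t=9 v=4: → [8,15),[4,11); WM=7; [0,7) fires=8
i=6 t=23 v=8: → [20,27); WM=7
i=7 t=25 v=8: → [24,31),[20,27); WM=7
i=8 t=28 v=9: → [28,35),[24,31); WM=26; [4,11) fires=7 [8,15) fires=4
i=9 t=31 v=5: → [28,35); WM=26
i=10 t=14 v=3: DROP (t<26-2); WM=26
i=11 t=27 v=3: → [24,31); WM=29; [20,27) fires=8
i=12 t=36 v=8: → [36,43),[32,39); WM=29
i=13 t=37 v=8: → [36,43),[32,39); WM=29
i=14 t=38 v=1: → [36,43),[32,39); WM=36; [24,31) fires=9 [28,35) fires=9
i=15 t=38 v=7: → [36,43),[32,39); WM=36

11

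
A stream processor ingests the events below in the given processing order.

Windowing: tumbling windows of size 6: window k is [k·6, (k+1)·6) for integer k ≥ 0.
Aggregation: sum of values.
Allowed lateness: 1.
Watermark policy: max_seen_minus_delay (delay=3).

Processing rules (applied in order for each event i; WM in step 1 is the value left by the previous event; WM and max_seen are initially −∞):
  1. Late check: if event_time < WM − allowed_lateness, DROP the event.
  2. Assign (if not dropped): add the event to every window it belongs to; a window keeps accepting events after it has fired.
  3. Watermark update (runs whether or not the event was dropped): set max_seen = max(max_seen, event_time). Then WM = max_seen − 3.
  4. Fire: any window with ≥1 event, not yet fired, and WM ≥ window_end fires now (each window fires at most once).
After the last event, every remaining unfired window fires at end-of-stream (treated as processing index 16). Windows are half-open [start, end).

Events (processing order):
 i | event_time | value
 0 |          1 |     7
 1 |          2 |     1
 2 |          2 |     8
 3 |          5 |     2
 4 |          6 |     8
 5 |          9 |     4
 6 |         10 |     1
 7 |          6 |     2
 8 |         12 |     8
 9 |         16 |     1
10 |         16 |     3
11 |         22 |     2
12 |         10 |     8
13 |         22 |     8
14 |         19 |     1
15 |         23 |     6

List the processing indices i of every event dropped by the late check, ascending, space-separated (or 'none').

i=0 t=1 v=7: → [0,6); WM=-2
i=1 t=2 v=1: → [0,6); WM=-1
i=2 t=2 v=8: → [0,6); WM=-1
i=3 t=5 v=2: → [0,6); WM=2
i=4 t=6 v=8: → [6,12); WM=3
i=5 t=9 v=4: → [6,12); WM=6; [0,6) fires=18
i=6 t=10 v=1: → [6,12); WM=7
i=7 t=6 v=2: → [6,12); WM=7
i=8 t=12 v=8: → [12,18); WM=9
i=9 t=16 v=1: → [12,18); WM=13; [6,12) fires=15
i=10 t=16 v=3: → [12,18); WM=13
i=11 t=22 v=2: → [18,24); WM=19; [12,18) fires=12
i=12 t=10 v=8: DROP (t<19-1); WM=19
i=13 t=22 v=8: → [18,24); WM=19
i=14 t=19 v=1: → [18,24); WM=19
i=15 t=23 v=6: → [18,24); WM=20

12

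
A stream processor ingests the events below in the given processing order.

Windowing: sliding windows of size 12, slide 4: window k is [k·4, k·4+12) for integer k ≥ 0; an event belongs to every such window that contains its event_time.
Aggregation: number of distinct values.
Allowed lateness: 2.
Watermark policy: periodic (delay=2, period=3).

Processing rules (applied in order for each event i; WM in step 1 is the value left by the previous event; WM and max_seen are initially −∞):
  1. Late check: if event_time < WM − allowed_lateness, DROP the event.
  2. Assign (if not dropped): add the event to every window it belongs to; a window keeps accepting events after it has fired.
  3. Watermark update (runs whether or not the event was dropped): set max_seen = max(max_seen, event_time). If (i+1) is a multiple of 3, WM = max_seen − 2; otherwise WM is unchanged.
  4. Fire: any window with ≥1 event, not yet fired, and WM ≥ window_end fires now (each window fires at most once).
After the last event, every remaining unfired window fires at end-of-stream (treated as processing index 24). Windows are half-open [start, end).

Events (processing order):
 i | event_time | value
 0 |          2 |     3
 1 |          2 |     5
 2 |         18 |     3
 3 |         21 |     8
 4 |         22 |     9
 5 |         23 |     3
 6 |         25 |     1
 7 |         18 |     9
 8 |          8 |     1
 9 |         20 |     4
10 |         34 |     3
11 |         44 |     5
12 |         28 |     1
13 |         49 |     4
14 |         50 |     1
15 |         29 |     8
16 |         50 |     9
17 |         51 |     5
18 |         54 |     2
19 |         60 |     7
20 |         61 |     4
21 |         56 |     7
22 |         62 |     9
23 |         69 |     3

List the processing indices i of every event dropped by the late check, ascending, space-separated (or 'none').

i=0 t=2 v=3: → [0,12); WM=−∞
i=1 t=2 v=5: → [0,12); WM=−∞
i=2 t=18 v=3: → [16,28),[12,24),[8,20); WM=16; [0,12) fires=2
i=3 t=21 v=8: → [20,32),[16,28),[12,24); WM=16
i=4 t=22 v=9: → [20,32),[16,28),[12,24); WM=16
i=5 t=23 v=3: → [20,32),[16,28),[12,24); WM=21; [8,20) fires=1
i=6 t=25 v=1: → [24,36),[20,32),[16,28); WM=21
i=7 t=18 v=9: DROP (t<21-2); WM=21
i=8 t=8 v=1: DROP (t<21-2); WM=23
i=9 t=20 v=4: DROP (t<23-2); WM=23
i=10 t=34 v=3: → [32,44),[28,40),[24,36); WM=23
i=11 t=44 v=5: → [44,56),[40,52),[36,48); WM=42; [12,24) fires=3 [16,28) fires=4 [20,32) fires=4 [24,36) fires=2 [28,40) fires=1
i=12 t=28 v=1: DROP (t<42-2); WM=42
i=13 t=49 v=4: → [48,60),[44,56),[40,52); WM=42
i=14 t=50 v=1: → [48,60),[44,56),[40,52); WM=48; [32,44) fires=1 [36,48) fires=1
i=15 t=29 v=8: DROP (t<48-2); WM=48
i=16 t=50 v=9: → [48,60),[44,56),[40,52); WM=48
i=17 t=51 v=5: → [48,60),[44,56),[40,52); WM=49
i=18 t=54 v=2: → [52,64),[48,60),[44,56); WM=49
i=19 t=60 v=7: → [60,72),[56,68),[52,64); WM=49
i=20 t=61 v=4: → [60,72),[56,68),[52,64); WM=59; [40,52) fires=4 [44,56) fires=5
i=21 t=56 v=7: DROP (t<59-2); WM=59
i=22 t=62 v=9: → [60,72),[56,68),[52,64); WM=59
i=23 t=69 v=3: → [68,80),[64,76),[60,72); WM=67; [48,60) fires=5 [52,64) fires=4

7 8 9 12 15 21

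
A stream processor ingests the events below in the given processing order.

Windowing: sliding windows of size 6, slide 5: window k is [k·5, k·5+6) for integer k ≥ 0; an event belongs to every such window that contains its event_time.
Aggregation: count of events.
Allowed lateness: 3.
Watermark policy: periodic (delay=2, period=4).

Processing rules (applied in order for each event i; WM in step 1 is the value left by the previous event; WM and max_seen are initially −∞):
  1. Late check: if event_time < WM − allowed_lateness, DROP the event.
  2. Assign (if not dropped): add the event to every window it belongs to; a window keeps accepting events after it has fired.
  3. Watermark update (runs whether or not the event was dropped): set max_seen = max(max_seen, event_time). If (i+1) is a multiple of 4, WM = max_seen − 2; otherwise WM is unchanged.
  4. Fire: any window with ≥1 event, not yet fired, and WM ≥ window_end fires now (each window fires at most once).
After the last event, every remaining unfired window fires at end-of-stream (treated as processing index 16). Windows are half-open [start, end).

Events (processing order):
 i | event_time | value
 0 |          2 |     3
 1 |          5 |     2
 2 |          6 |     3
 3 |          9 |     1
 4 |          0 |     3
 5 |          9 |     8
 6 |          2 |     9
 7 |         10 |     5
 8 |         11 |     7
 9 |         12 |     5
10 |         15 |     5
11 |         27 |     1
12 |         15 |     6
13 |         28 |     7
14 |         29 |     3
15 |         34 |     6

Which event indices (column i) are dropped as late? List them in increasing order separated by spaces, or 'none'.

4 6 12

i=0 t=2 v=3: → [0,6); WM=−∞
i=1 t=5 v=2: → [5,11),[0,6); WM=−∞
i=2 t=6 v=3: → [5,11); WM=−∞
i=3 t=9 v=1: → [5,11); WM=7; [0,6) fires=2
i=4 t=0 v=3: DROP (t<7-3); WM=7
i=5 t=9 v=8: → [5,11); WM=7
i=6 t=2 v=9: DROP (t<7-3); WM=7
i=7 t=10 v=5: → [10,16),[5,11); WM=8
i=8 t=11 v=7: → [10,16); WM=8
i=9 t=12 v=5: → [10,16); WM=8
i=10 t=15 v=5: → [15,21),[10,16); WM=8
i=11 t=27 v=1: → [25,31); WM=25; [5,11) fires=5 [10,16) fires=4 [15,21) fires=1
i=12 t=15 v=6: DROP (t<25-3); WM=25
i=13 t=28 v=7: → [25,31); WM=25
i=14 t=29 v=3: → [25,31); WM=25
i=15 t=34 v=6: → [30,36); WM=32; [25,31) fires=3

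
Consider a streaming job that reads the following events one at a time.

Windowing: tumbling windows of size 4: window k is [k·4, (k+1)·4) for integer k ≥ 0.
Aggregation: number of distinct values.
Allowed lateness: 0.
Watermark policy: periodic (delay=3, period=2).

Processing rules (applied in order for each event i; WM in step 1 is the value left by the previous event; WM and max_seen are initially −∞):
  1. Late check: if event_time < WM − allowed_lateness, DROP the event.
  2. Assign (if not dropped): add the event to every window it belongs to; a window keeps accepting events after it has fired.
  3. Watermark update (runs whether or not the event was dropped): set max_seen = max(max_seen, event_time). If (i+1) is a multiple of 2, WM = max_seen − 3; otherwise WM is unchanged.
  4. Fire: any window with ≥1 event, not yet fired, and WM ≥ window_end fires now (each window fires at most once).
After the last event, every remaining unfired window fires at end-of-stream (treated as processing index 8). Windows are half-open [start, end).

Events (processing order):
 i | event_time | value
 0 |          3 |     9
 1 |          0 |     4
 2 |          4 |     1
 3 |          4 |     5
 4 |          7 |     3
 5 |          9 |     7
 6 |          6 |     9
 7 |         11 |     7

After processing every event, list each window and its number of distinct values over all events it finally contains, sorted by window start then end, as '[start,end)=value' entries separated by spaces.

[0,4)=2 [4,8)=4 [8,12)=1

i=0 t=3 v=9: → [0,4); WM=−∞
i=1 t=0 v=4: → [0,4); WM=0
i=2 t=4 v=1: → [4,8); WM=0
i=3 t=4 v=5: → [4,8); WM=1
i=4 t=7 v=3: → [4,8); WM=1
i=5 t=9 v=7: → [8,12); WM=6; [0,4) fires=2
i=6 t=6 v=9: → [4,8); WM=6
i=7 t=11 v=7: → [8,12); WM=8; [4,8) fires=4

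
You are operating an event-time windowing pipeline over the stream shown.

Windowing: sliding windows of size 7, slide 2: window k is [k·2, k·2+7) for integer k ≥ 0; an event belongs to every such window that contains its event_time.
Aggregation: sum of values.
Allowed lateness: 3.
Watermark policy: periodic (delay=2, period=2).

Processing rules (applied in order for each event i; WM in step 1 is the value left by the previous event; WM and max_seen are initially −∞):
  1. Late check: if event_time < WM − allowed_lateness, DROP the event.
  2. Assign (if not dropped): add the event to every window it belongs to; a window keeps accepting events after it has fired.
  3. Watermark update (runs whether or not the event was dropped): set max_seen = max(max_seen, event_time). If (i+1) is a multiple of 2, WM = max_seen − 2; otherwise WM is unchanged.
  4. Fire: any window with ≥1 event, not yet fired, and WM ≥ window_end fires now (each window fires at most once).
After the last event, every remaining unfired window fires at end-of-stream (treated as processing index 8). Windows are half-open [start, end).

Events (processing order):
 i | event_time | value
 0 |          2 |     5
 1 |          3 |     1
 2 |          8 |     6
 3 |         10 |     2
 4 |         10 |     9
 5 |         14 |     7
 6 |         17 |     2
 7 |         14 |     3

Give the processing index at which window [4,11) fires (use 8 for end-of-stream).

i=0 t=2 v=5: → [2,9),[0,7); WM=−∞
i=1 t=3 v=1: → [2,9),[0,7); WM=1
i=2 t=8 v=6: → [8,15),[6,13),[4,11),[2,9); WM=1
i=3 t=10 v=2: → [10,17),[8,15),[6,13),[4,11); WM=8; [0,7) fires=6
i=4 t=10 v=9: → [10,17),[8,15),[6,13),[4,11); WM=8
i=5 t=14 v=7: → [14,21),[12,19),[10,17),[8,15); WM=12; [2,9) fires=12 [4,11) fires=17
i=6 t=17 v=2: → [16,23),[14,21),[12,19); WM=12
i=7 t=14 v=3: → [14,21),[12,19),[10,17),[8,15); WM=15; [6,13) fires=17 [8,15) fires=27

5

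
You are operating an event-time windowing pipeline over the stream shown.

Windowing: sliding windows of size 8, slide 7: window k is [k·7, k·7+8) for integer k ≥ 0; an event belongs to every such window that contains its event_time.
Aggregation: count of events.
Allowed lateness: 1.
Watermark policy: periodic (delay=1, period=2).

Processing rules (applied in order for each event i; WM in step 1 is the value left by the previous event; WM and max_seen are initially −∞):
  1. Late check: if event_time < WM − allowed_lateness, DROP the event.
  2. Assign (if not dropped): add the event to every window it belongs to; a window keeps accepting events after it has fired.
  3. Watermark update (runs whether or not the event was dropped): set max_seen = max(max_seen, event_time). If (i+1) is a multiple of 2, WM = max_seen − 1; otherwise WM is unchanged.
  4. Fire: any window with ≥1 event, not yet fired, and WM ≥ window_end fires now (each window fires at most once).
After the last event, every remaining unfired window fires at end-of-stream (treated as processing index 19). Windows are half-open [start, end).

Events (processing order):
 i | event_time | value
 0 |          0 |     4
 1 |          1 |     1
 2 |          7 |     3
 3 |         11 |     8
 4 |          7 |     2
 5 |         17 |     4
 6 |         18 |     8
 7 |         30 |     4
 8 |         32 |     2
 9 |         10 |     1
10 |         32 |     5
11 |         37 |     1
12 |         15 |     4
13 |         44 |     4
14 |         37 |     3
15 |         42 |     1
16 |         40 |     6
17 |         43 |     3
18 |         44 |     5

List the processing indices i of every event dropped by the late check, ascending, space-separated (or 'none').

4 9 12 14 16

i=0 t=0 v=4: → [0,8); WM=−∞
i=1 t=1 v=1: → [0,8); WM=0
i=2 t=7 v=3: → [7,15),[0,8); WM=0
i=3 t=11 v=8: → [7,15); WM=10; [0,8) fires=3
i=4 t=7 v=2: DROP (t<10-1); WM=10
i=5 t=17 v=4: → [14,22); WM=16; [7,15) fires=2
i=6 t=18 v=8: → [14,22); WM=16
i=7 t=30 v=4: → [28,36); WM=29; [14,22) fires=2
i=8 t=32 v=2: → [28,36); WM=29
i=9 t=10 v=1: DROP (t<29-1); WM=31
i=10 t=32 v=5: → [28,36); WM=31
i=11 t=37 v=1: → [35,43); WM=36; [28,36) fires=3
i=12 t=15 v=4: DROP (t<36-1); WM=36
i=13 t=44 v=4: → [42,50); WM=43; [35,43) fires=1
i=14 t=37 v=3: DROP (t<43-1); WM=43
i=15 t=42 v=1: → [42,50),[35,43); WM=43
i=16 t=40 v=6: DROP (t<43-1); WM=43
i=17 t=43 v=3: → [42,50); WM=43
i=18 t=44 v=5: → [42,50); WM=43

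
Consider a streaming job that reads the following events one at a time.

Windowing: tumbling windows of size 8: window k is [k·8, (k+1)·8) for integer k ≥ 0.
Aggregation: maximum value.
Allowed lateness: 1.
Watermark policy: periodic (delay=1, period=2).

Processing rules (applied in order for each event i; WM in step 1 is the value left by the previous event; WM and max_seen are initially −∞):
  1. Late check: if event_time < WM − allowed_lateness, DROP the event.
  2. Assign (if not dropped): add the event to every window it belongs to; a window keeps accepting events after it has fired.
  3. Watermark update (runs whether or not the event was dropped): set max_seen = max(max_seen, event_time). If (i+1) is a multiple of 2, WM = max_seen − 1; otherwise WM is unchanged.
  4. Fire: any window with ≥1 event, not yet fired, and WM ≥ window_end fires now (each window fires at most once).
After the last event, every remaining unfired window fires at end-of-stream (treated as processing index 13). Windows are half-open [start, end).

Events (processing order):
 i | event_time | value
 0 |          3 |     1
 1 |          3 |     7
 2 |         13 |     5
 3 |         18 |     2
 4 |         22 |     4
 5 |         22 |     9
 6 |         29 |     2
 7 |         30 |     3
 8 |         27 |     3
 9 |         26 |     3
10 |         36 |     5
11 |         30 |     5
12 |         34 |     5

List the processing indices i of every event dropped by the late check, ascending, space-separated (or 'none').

i=0 t=3 v=1: → [0,8); WM=−∞
i=1 t=3 v=7: → [0,8); WM=2
i=2 t=13 v=5: → [8,16); WM=2
i=3 t=18 v=2: → [16,24); WM=17; [0,8) fires=7 [8,16) fires=5
i=4 t=22 v=4: → [16,24); WM=17
i=5 t=22 v=9: → [16,24); WM=21
i=6 t=29 v=2: → [24,32); WM=21
i=7 t=30 v=3: → [24,32); WM=29; [16,24) fires=9
i=8 t=27 v=3: DROP (t<29-1); WM=29
i=9 t=26 v=3: DROP (t<29-1); WM=29
i=10 t=36 v=5: → [32,40); WM=29
i=11 t=30 v=5: → [24,32); WM=35; [24,32) fires=5
i=12 t=34 v=5: → [32,40); WM=35

8 9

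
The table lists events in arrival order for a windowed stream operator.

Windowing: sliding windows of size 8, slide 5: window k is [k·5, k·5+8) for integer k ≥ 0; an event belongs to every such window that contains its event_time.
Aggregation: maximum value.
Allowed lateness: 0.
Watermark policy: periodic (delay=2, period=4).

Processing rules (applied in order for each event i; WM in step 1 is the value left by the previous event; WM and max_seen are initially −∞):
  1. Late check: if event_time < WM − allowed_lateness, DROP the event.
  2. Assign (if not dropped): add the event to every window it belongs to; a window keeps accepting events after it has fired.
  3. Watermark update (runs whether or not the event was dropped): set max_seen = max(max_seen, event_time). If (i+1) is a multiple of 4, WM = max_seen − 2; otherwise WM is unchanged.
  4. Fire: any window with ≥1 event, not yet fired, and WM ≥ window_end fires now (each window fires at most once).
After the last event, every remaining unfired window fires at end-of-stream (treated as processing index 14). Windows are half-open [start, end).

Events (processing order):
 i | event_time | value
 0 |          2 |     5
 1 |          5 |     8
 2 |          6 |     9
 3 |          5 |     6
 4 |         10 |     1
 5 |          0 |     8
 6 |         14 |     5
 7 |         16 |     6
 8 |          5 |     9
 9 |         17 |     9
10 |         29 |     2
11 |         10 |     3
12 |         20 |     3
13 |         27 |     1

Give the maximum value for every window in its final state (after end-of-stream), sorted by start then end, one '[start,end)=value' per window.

i=0 t=2 v=5: → [0,8); WM=−∞
i=1 t=5 v=8: → [5,13),[0,8); WM=−∞
i=2 t=6 v=9: → [5,13),[0,8); WM=−∞
i=3 t=5 v=6: → [5,13),[0,8); WM=4
i=4 t=10 v=1: → [10,18),[5,13); WM=4
i=5 t=0 v=8: DROP (t<4-0); WM=4
i=6 t=14 v=5: → [10,18); WM=4
i=7 t=16 v=6: → [15,23),[10,18); WM=14; [0,8) fires=9 [5,13) fires=9
i=8 t=5 v=9: DROP (t<14-0); WM=14
i=9 t=17 v=9: → [15,23),[10,18); WM=14
i=10 t=29 v=2: → [25,33); WM=14
i=11 t=10 v=3: DROP (t<14-0); WM=27; [10,18) fires=9 [15,23) fires=9
i=12 t=20 v=3: DROP (t<27-0); WM=27
i=13 t=27 v=1: → [25,33),[20,28); WM=27

[0,8)=9 [5,13)=9 [10,18)=9 [15,23)=9 [20,28)=1 [25,33)=2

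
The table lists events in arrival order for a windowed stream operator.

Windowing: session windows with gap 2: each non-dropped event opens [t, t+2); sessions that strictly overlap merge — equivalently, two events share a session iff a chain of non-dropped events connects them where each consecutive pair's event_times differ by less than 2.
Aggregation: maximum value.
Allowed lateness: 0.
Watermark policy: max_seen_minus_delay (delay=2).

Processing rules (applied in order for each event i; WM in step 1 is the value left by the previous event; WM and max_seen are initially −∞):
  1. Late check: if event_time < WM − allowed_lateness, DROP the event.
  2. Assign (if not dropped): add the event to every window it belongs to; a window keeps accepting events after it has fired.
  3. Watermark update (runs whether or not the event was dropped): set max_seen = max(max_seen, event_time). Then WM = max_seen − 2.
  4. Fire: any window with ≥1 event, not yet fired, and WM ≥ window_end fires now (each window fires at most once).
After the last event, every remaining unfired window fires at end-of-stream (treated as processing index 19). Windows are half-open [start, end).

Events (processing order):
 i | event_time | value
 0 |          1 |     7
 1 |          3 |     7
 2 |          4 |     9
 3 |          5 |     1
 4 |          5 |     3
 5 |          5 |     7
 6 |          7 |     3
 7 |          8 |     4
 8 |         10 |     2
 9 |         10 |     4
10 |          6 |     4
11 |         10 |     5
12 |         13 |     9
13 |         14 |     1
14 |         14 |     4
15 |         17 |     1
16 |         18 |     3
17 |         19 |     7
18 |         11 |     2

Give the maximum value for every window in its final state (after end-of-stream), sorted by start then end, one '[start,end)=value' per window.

[1,3)=7 [3,7)=9 [7,10)=4 [10,12)=5 [13,16)=9 [17,21)=7

i=0 t=1 v=7: → [1,3); WM=-1
i=1 t=3 v=7: → [3,5); WM=1
i=2 t=4 v=9: → [3,6); WM=2
i=3 t=5 v=1: → [3,7); WM=3
i=4 t=5 v=3: → [3,7); WM=3
i=5 t=5 v=7: → [3,7); WM=3
i=6 t=7 v=3: → [7,9); WM=5
i=7 t=8 v=4: → [7,10); WM=6
i=8 t=10 v=2: → [10,12); WM=8
i=9 t=10 v=4: → [10,12); WM=8
i=10 t=6 v=4: DROP (t<8-0); WM=8
i=11 t=10 v=5: → [10,12); WM=8
i=12 t=13 v=9: → [13,15); WM=11
i=13 t=14 v=1: → [13,16); WM=12
i=14 t=14 v=4: → [13,16); WM=12
i=15 t=17 v=1: → [17,19); WM=15
i=16 t=18 v=3: → [17,20); WM=16
i=17 t=19 v=7: → [17,21); WM=17
i=18 t=11 v=2: DROP (t<17-0); WM=17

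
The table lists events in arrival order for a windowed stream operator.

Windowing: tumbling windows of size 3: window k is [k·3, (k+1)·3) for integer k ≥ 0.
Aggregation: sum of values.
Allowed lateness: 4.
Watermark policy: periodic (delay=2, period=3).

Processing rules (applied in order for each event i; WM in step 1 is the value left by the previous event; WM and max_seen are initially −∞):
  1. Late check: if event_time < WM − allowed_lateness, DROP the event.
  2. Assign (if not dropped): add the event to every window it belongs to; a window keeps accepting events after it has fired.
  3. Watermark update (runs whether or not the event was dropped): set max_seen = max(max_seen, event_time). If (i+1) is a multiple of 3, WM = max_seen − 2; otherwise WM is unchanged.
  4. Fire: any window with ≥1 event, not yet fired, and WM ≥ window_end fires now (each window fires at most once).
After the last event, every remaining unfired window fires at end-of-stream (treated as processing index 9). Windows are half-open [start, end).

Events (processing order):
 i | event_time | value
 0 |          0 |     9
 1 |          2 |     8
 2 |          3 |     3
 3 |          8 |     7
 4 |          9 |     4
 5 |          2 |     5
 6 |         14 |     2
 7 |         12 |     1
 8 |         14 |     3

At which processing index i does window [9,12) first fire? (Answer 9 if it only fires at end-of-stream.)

8

i=0 t=0 v=9: → [0,3); WM=−∞
i=1 t=2 v=8: → [0,3); WM=−∞
i=2 t=3 v=3: → [3,6); WM=1
i=3 t=8 v=7: → [6,9); WM=1
i=4 t=9 v=4: → [9,12); WM=1
i=5 t=2 v=5: → [0,3); WM=7; [0,3) fires=22 [3,6) fires=3
i=6 t=14 v=2: → [12,15); WM=7
i=7 t=12 v=1: → [12,15); WM=7
i=8 t=14 v=3: → [12,15); WM=12; [6,9) fires=7 [9,12) fires=4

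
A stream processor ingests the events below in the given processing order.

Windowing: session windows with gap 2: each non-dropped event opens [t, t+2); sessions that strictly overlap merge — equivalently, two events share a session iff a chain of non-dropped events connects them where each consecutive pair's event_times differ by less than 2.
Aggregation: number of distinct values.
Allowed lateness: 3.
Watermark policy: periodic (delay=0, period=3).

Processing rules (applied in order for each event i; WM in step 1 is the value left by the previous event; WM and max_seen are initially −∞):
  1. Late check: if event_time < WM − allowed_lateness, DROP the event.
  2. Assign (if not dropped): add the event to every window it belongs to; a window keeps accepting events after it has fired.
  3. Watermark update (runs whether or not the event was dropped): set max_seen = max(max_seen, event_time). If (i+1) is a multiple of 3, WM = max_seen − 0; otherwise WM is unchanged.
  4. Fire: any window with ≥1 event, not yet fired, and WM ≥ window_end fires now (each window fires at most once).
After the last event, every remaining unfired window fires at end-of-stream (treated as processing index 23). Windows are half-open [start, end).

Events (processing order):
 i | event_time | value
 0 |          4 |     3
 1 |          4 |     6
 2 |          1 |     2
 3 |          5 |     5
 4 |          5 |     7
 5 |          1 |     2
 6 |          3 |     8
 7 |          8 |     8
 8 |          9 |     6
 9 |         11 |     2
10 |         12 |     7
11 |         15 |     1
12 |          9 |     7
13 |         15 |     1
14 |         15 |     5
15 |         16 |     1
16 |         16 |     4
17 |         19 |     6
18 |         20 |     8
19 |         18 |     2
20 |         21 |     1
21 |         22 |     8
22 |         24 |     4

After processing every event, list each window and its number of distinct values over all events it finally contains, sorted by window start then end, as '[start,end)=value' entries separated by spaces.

[1,3)=1 [3,7)=5 [8,11)=2 [11,14)=2 [15,18)=3 [18,24)=4 [24,26)=1

i=0 t=4 v=3: → [4,6); WM=−∞
i=1 t=4 v=6: → [4,6); WM=−∞
i=2 t=1 v=2: → [1,3); WM=4
i=3 t=5 v=5: → [4,7); WM=4
i=4 t=5 v=7: → [4,7); WM=4
i=5 t=1 v=2: → [1,3); WM=5
i=6 t=3 v=8: → [3,7); WM=5
i=7 t=8 v=8: → [8,10); WM=5
i=8 t=9 v=6: → [8,11); WM=9
i=9 t=11 v=2: → [11,13); WM=9
i=10 t=12 v=7: → [11,14); WM=9
i=11 t=15 v=1: → [15,17); WM=15
i=12 t=9 v=7: DROP (t<15-3); WM=15
i=13 t=15 v=1: → [15,17); WM=15
i=14 t=15 v=5: → [15,17); WM=15
i=15 t=16 v=1: → [15,18); WM=15
i=16 t=16 v=4: → [15,18); WM=15
i=17 t=19 v=6: → [19,21); WM=19
i=18 t=20 v=8: → [19,22); WM=19
i=19 t=18 v=2: → [18,22); WM=19
i=20 t=21 v=1: → [18,23); WM=21
i=21 t=22 v=8: → [18,24); WM=21
i=22 t=24 v=4: → [24,26); WM=21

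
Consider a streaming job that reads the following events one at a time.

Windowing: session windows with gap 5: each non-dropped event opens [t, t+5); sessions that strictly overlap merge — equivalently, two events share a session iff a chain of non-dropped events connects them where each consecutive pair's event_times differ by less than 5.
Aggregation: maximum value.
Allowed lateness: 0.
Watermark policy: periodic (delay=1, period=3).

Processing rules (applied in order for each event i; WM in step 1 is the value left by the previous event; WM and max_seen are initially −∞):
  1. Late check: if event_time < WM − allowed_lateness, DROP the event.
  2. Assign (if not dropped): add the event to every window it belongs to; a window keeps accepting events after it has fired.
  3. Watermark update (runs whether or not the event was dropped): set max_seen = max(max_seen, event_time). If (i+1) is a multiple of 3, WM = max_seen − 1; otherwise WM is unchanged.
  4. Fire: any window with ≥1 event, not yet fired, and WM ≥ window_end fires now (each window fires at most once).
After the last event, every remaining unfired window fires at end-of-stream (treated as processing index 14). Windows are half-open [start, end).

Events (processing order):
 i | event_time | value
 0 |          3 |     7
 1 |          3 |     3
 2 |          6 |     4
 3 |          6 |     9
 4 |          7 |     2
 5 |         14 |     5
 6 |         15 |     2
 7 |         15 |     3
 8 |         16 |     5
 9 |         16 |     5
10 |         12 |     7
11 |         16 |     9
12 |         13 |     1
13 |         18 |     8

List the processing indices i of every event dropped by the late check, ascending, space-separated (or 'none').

i=0 t=3 v=7: → [3,8); WM=−∞
i=1 t=3 v=3: → [3,8); WM=−∞
i=2 t=6 v=4: → [3,11); WM=5
i=3 t=6 v=9: → [3,11); WM=5
i=4 t=7 v=2: → [3,12); WM=5
i=5 t=14 v=5: → [14,19); WM=13
i=6 t=15 v=2: → [14,20); WM=13
i=7 t=15 v=3: → [14,20); WM=13
i=8 t=16 v=5: → [14,21); WM=15
i=9 t=16 v=5: → [14,21); WM=15
i=10 t=12 v=7: DROP (t<15-0); WM=15
i=11 t=16 v=9: → [14,21); WM=15
i=12 t=13 v=1: DROP (t<15-0); WM=15
i=13 t=18 v=8: → [14,23); WM=15

10 12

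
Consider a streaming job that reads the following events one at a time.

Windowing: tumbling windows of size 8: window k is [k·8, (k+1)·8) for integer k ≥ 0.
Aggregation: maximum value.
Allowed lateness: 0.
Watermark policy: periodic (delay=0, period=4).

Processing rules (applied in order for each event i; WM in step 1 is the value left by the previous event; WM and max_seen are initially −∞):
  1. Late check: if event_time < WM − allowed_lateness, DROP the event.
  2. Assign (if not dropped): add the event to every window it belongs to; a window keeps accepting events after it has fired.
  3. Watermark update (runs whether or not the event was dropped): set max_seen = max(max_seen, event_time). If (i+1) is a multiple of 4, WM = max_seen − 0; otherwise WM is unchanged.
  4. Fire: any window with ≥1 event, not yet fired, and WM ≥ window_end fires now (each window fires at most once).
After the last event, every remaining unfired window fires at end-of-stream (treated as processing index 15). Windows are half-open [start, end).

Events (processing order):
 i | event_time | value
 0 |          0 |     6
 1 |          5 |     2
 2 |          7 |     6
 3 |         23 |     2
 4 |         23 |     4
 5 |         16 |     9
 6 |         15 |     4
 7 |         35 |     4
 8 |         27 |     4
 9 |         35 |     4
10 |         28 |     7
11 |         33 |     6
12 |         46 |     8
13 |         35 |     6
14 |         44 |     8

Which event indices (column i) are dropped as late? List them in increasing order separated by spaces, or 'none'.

5 6 8 10 11

i=0 t=0 v=6: → [0,8); WM=−∞
i=1 t=5 v=2: → [0,8); WM=−∞
i=2 t=7 v=6: → [0,8); WM=−∞
i=3 t=23 v=2: → [16,24); WM=23; [0,8) fires=6
i=4 t=23 v=4: → [16,24); WM=23
i=5 t=16 v=9: DROP (t<23-0); WM=23
i=6 t=15 v=4: DROP (t<23-0); WM=23
i=7 t=35 v=4: → [32,40); WM=35; [16,24) fires=4
i=8 t=27 v=4: DROP (t<35-0); WM=35
i=9 t=35 v=4: → [32,40); WM=35
i=10 t=28 v=7: DROP (t<35-0); WM=35
i=11 t=33 v=6: DROP (t<35-0); WM=35
i=12 t=46 v=8: → [40,48); WM=35
i=13 t=35 v=6: → [32,40); WM=35
i=14 t=44 v=8: → [40,48); WM=35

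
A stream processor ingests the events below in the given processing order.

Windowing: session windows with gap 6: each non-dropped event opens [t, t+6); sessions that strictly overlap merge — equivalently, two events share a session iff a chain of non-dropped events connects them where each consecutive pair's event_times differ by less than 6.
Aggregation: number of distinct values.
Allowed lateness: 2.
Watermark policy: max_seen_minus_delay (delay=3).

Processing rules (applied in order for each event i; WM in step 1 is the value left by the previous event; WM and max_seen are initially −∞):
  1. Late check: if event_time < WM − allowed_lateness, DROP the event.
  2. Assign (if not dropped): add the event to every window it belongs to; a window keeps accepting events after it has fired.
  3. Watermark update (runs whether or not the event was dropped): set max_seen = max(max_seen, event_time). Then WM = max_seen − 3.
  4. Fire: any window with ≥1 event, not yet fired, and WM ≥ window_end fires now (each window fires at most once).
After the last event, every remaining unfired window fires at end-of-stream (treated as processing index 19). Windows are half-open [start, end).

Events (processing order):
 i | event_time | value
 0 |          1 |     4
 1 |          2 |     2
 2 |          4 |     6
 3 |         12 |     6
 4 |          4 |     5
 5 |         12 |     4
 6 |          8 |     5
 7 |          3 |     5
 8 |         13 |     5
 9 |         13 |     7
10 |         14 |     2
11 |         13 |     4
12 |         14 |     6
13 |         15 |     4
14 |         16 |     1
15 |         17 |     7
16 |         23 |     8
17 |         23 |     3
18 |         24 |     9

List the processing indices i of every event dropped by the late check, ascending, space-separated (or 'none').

4 7

i=0 t=1 v=4: → [1,7); WM=-2
i=1 t=2 v=2: → [1,8); WM=-1
i=2 t=4 v=6: → [1,10); WM=1
i=3 t=12 v=6: → [12,18); WM=9
i=4 t=4 v=5: DROP (t<9-2); WM=9
i=5 t=12 v=4: → [12,18); WM=9
i=6 t=8 v=5: → [1,18); WM=9
i=7 t=3 v=5: DROP (t<9-2); WM=9
i=8 t=13 v=5: → [1,19); WM=10
i=9 t=13 v=7: → [1,19); WM=10
i=10 t=14 v=2: → [1,20); WM=11
i=11 t=13 v=4: → [1,20); WM=11
i=12 t=14 v=6: → [1,20); WM=11
i=13 t=15 v=4: → [1,21); WM=12
i=14 t=16 v=1: → [1,22); WM=13
i=15 t=17 v=7: → [1,23); WM=14
i=16 t=23 v=8: → [23,29); WM=20
i=17 t=23 v=3: → [23,29); WM=20
i=18 t=24 v=9: → [23,30); WM=21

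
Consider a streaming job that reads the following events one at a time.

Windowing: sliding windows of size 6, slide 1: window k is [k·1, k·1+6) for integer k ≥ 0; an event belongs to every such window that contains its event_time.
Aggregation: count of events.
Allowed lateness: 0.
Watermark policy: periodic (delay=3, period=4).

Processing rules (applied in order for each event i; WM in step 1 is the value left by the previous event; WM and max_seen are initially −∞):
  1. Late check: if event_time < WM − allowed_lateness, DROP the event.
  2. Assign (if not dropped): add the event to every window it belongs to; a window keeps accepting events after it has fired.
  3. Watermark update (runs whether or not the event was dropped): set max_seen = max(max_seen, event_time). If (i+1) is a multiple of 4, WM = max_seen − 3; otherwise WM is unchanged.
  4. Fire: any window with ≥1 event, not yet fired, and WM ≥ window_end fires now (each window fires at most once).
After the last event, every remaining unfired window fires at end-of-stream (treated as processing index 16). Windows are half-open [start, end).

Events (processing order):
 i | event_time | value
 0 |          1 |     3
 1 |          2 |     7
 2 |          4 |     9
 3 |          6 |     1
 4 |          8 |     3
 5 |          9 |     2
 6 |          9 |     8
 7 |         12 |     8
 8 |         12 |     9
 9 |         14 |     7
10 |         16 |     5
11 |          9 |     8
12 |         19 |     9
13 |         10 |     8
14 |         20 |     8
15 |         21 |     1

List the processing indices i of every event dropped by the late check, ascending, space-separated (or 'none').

13

i=0 t=1 v=3: → [1,7),[0,6); WM=−∞
i=1 t=2 v=7: → [2,8),[1,7),[0,6); WM=−∞
i=2 t=4 v=9: → [4,10),[3,9),[2,8),[1,7),[0,6); WM=−∞
i=3 t=6 v=1: → [6,12),[5,11),[4,10),[3,9),[2,8),[1,7); WM=3
i=4 t=8 v=3: → [8,14),[7,13),[6,12),[5,11),[4,10),[3,9); WM=3
i=5 t=9 v=2: → [9,15),[8,14),[7,13),[6,12),[5,11),[4,10); WM=3
i=6 t=9 v=8: → [9,15),[8,14),[7,13),[6,12),[5,11),[4,10); WM=3
i=7 t=12 v=8: → [12,18),[11,17),[10,16),[9,15),[8,14),[7,13); WM=9; [0,6) fires=3 [1,7) fires=4 [2,8) fires=3 [3,9) fires=3
i=8 t=12 v=9: → [12,18),[11,17),[10,16),[9,15),[8,14),[7,13); WM=9
i=9 t=14 v=7: → [14,20),[13,19),[12,18),[11,17),[10,16),[9,15); WM=9
i=10 t=16 v=5: → [16,22),[15,21),[14,20),[13,19),[12,18),[11,17); WM=9
i=11 t=9 v=8: → [9,15),[8,14),[7,13),[6,12),[5,11),[4,10); WM=13; [4,10) fires=6 [5,11) fires=5 [6,12) fires=5 [7,13) fires=6
i=12 t=19 v=9: → [19,25),[18,24),[17,23),[16,22),[15,21),[14,20); WM=13
i=13 t=10 v=8: DROP (t<13-0); WM=13
i=14 t=20 v=8: → [20,26),[19,25),[18,24),[17,23),[16,22),[15,21); WM=13
i=15 t=21 v=1: → [21,27),[20,26),[19,25),[18,24),[17,23),[16,22); WM=18; [8,14) fires=6 [9,15) fires=6 [10,16) fires=3 [11,17) fires=4 [12,18) fires=4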